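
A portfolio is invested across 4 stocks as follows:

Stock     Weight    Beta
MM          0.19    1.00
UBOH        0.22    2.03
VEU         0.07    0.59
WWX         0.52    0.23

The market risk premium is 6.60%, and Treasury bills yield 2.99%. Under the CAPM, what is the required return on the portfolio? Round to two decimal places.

8.25%

β_P = Σ w_i β_i = 0.19×1.00 + 0.22×2.03 + 0.07×0.59 + 0.52×0.23 = 0.7975
E(R_P) = R_f + β_P × MRP = 2.99% + 0.7975 × 6.60% = 8.25%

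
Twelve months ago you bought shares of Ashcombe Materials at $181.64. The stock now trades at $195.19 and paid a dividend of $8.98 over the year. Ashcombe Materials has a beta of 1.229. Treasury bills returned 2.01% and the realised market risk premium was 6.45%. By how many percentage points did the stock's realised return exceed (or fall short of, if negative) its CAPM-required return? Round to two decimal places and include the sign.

Realised HPR = (P1 + D1 − P0) / P0 = (195.19 + 8.98 − 181.64) / 181.64 = 22.53 / 181.64 = 12.4037%
CAPM required = R_f + β·MRP = 2.01% + 1.229 × 6.45% = 9.93705%
α = realised − required = 12.4037% − 9.93705% = +2.47%

+2.47%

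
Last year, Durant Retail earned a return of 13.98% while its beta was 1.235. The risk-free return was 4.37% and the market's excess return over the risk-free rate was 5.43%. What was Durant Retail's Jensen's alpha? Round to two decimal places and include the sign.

CAPM benchmark = R_f + β(R_m − R_f) = 4.37% + 1.235 × 5.43% = 11.07605%
α = actual − benchmark = 13.98% − 11.07605% = +2.90%

+2.90%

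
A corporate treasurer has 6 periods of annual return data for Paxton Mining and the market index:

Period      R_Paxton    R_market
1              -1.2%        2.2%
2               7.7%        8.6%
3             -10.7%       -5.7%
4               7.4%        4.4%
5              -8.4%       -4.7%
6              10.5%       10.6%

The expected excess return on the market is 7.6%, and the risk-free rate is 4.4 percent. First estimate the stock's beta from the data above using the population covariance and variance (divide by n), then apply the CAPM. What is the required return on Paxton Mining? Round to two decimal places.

Mean R_i = (-1.2 + 7.7 − 10.7 + 7.4 − 8.4 + 10.5) / 6 = 0.8833%
Mean R_m = (2.2 + 8.6 − 5.7 + 4.4 − 4.7 + 10.6) / 6 = 2.5667%
Σ(R_i − R̄_i)(R_m − R̄_m) = 294.3067  ⇒  Cov = 294.3067 / 6 = 49.0511
Σ(R_m − R̄_m)² = 225.5733  ⇒  Var(R_m) = 225.5733 / 6 = 37.5956
β = Cov / Var(R_m) = 49.0511 / 37.5956 = 1.3047
E(R) = R_f + β × MRP = 4.4% + 1.3047 × 7.6% = 14.32%

14.32%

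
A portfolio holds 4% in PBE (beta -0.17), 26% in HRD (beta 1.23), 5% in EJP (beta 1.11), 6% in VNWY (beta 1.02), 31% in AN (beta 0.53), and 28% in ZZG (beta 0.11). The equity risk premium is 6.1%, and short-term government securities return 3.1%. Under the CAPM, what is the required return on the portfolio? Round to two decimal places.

β_P = Σ w_i β_i = 0.04×-0.17 + 0.26×1.23 + 0.05×1.11 + 0.06×1.02 + 0.31×0.53 + 0.28×0.11 = 0.6248
E(R_P) = R_f + β_P × MRP = 3.1% + 0.6248 × 6.1% = 6.91%

6.91%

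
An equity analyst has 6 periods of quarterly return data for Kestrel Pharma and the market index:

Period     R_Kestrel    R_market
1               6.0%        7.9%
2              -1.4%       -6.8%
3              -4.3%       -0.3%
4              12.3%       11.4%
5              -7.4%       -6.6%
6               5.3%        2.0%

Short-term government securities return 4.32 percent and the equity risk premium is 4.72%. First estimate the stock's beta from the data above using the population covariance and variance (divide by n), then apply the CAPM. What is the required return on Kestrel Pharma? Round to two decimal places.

8.49%

Mean R_i = (6.0 − 1.4 − 4.3 + 12.3 − 7.4 + 5.3) / 6 = 1.7500%
Mean R_m = (7.9 − 6.8 − 0.3 + 11.4 − 6.6 + 2.0) / 6 = 1.2667%
Σ(R_i − R̄_i)(R_m − R̄_m) = 244.5700  ⇒  Cov = 244.5700 / 6 = 40.7617
Σ(R_m − R̄_m)² = 276.6333  ⇒  Var(R_m) = 276.6333 / 6 = 46.1056
β = Cov / Var(R_m) = 40.7617 / 46.1056 = 0.8841
E(R) = R_f + β × MRP = 4.32% + 0.8841 × 4.72% = 8.49%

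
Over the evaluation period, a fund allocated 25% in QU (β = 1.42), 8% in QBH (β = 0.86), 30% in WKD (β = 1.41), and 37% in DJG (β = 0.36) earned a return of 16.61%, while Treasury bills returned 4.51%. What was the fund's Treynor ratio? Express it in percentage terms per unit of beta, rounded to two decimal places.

12.35%

β_P = 0.25×1.42 + 0.08×0.86 + 0.30×1.41 + 0.37×0.36 = 0.9800
Treynor = (R_P − R_f) / β_P = (16.61% − 4.51%) / 0.9800 = 12.10% / 0.9800 = 12.35%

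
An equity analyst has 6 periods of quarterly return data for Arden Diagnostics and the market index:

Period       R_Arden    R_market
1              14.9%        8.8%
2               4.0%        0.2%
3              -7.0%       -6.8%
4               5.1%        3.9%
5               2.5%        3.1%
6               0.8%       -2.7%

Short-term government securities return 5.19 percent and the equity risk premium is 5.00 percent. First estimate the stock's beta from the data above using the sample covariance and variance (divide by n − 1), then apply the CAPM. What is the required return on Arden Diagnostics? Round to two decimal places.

Mean R_i = (14.9 + 4.0 − 7.0 + 5.1 + 2.5 + 0.8) / 6 = 3.3833%
Mean R_m = (8.8 + 0.2 − 6.8 + 3.9 + 3.1 − 2.7) / 6 = 1.0833%
Σ(R_i − R̄_i)(R_m − R̄_m) = 183.0083  ⇒  Cov = 183.0083 / 5 = 36.6017
Σ(R_m − R̄_m)² = 148.7883  ⇒  Var(R_m) = 148.7883 / 5 = 29.7577
β = Cov / Var(R_m) = 36.6017 / 29.7577 = 1.2300
E(R) = R_f + β × MRP = 5.19% + 1.2300 × 5.00% = 11.34%

11.34%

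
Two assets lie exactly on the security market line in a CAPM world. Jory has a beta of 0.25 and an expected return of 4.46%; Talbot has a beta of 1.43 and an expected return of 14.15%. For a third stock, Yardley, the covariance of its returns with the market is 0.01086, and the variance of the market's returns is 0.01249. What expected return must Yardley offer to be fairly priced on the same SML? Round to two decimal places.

MRP = (14.15% − 4.46%) / (1.43 − 0.25) = 8.2119%
R_f = 4.46% − 0.25 × 8.2119% = 2.4070%
β_Yardley = Cov / Var(R_m) = 0.01086 / 0.01249 = 0.8695
E(R_Yardley) = R_f + β × MRP = 2.4070% + 0.8695 × 8.2119% = 9.55%

9.55%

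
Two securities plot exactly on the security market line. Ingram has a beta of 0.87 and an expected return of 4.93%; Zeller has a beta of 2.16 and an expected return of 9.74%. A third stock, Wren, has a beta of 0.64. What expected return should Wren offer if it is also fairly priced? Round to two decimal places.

4.07%

MRP (SML slope) = (9.74% − 4.93%) / (2.16 − 0.87) = 4.81% / 1.29 = 3.7287%
R_f (intercept) = 4.93% − 0.87 × 3.7287% = 1.6860%
E(R_Wren) = R_f + β × MRP = 1.6860% + 0.64 × 3.7287% = 4.07%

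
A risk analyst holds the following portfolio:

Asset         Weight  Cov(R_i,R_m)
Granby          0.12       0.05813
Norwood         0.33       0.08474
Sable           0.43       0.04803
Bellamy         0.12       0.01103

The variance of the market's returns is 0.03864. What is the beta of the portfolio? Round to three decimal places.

1.473

β_Granby = 0.05813 / 0.03864 = 1.5044
β_Norwood = 0.08474 / 0.03864 = 2.1931
β_Sable = 0.04803 / 0.03864 = 1.2430
β_Bellamy = 0.01103 / 0.03864 = 0.2855
β_P = Σ w_i β_i = 0.12×1.5044 + 0.33×2.1931 + 0.43×1.2430 + 0.12×0.2855 = 1.4730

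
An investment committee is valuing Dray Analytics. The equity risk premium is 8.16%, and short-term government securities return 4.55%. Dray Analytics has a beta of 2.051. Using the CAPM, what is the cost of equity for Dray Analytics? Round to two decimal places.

E(R) = R_f + β × MRP = 4.55% + 2.051 × 8.16% = 21.29%

21.29%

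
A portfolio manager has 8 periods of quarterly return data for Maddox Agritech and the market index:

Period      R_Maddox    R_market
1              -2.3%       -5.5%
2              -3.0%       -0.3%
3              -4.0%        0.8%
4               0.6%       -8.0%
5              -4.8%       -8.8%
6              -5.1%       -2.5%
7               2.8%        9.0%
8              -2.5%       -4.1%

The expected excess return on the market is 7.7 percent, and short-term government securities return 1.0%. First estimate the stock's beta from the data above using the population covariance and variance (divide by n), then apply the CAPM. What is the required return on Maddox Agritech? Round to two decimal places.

2.73%

Mean R_i = (-2.3 − 3.0 − 4.0 + 0.6 − 4.8 − 5.1 + 2.8 − 2.5) / 8 = -2.2875%
Mean R_m = (-5.5 − 0.3 + 0.8 − 8.0 − 8.8 − 2.5 + 9.0 − 4.1) / 8 = -2.4250%
Σ(R_i − R̄_i)(R_m − R̄_m) = 51.6125  ⇒  Cov = 51.6125 / 8 = 6.4516
Σ(R_m − R̄_m)² = 229.4350  ⇒  Var(R_m) = 229.4350 / 8 = 28.6794
β = Cov / Var(R_m) = 6.4516 / 28.6794 = 0.2250
E(R) = R_f + β × MRP = 1.0% + 0.2250 × 7.7% = 2.73%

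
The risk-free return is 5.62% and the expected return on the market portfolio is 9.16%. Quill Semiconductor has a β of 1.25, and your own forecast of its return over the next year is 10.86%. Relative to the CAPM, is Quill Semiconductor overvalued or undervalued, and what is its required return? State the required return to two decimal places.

MRP = 9.16% − 5.62% = 3.54%
Required return = R_f + β·MRP = 5.62% + 1.25 × 3.54% = 10.05%
Forecast 10.86% > required 10.05% → the stock plots above the SML → undervalued.

Undervalued; required return 10.05%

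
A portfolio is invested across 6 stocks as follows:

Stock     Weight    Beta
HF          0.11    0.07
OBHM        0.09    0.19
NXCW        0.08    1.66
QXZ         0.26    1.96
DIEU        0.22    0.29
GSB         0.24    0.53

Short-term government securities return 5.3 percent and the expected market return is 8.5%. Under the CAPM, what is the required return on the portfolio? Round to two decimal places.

β_P = Σ w_i β_i = 0.11×0.07 + 0.09×0.19 + 0.08×1.66 + 0.26×1.96 + 0.22×0.29 + 0.24×0.53 = 0.8582
MRP = 8.5% − 5.3% = 3.20%
E(R_P) = R_f + β_P × MRP = 5.3% + 0.8582 × 3.2% = 8.05%

8.05%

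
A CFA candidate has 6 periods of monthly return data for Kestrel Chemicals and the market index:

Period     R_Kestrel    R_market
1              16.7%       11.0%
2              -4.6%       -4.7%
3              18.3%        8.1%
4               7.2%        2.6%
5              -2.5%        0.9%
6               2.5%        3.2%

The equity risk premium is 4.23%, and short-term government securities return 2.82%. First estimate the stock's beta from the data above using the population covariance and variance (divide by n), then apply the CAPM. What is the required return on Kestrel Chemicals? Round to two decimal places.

Mean R_i = (16.7 − 4.6 + 18.3 + 7.2 − 2.5 + 2.5) / 6 = 6.2667%
Mean R_m = (11.0 − 4.7 + 8.1 + 2.6 + 0.9 + 3.2) / 6 = 3.5167%
Σ(R_i − R̄_i)(R_m − R̄_m) = 245.7933  ⇒  Cov = 245.7933 / 6 = 40.9656
Σ(R_m − R̄_m)² = 152.3083  ⇒  Var(R_m) = 152.3083 / 6 = 25.3847
β = Cov / Var(R_m) = 40.9656 / 25.3847 = 1.6138
E(R) = R_f + β × MRP = 2.82% + 1.6138 × 4.23% = 9.65%

9.65%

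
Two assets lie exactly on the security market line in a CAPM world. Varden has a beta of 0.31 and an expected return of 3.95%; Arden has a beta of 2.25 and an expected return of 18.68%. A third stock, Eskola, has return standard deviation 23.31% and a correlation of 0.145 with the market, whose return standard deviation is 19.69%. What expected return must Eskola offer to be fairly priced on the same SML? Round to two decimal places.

MRP = (18.68% − 3.95%) / (2.25 − 0.31) = 7.5928%
R_f = 3.95% − 0.31 × 7.5928% = 1.5962%
β_Eskola = ρ·σ_i/σ_m = 0.145 × 23.31 / 19.69 = 0.1717
E(R_Eskola) = R_f + β × MRP = 1.5962% + 0.1717 × 7.5928% = 2.90%

2.90%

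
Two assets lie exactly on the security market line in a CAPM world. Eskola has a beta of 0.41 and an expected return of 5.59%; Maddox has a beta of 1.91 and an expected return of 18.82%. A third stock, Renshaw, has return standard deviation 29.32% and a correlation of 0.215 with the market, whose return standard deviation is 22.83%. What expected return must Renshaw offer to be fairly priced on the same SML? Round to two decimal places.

MRP = (18.82% − 5.59%) / (1.91 − 0.41) = 8.8200%
R_f = 5.59% − 0.41 × 8.8200% = 1.9738%
β_Renshaw = ρ·σ_i/σ_m = 0.215 × 29.32 / 22.83 = 0.2761
E(R_Renshaw) = R_f + β × MRP = 1.9738% + 0.2761 × 8.8200% = 4.41%

4.41%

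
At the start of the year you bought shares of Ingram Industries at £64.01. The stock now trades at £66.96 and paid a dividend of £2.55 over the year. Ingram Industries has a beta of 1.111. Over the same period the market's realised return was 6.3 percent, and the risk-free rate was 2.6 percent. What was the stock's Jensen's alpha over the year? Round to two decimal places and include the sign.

Realised HPR = (P1 + D1 − P0) / P0 = (66.96 + 2.55 − 64.01) / 64.01 = 5.50 / 64.01 = 8.5924%
MRP = 6.3% − 2.6% = 3.70%
CAPM required = R_f + β·MRP = 2.6% + 1.111 × 3.7% = 6.7107%
α = realised − required = 8.5924% − 6.7107% = +1.88%

+1.88%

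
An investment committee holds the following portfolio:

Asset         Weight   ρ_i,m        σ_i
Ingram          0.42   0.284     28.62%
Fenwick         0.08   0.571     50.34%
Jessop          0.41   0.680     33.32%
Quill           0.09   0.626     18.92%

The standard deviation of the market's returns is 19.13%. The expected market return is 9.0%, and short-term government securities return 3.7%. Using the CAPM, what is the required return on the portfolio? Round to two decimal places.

β_Ingram = 0.284 × 28.62% / 19.13% = 0.4249
β_Fenwick = 0.571 × 50.34% / 19.13% = 1.5026
β_Jessop = 0.680 × 33.32% / 19.13% = 1.1844
β_Quill = 0.626 × 18.92% / 19.13% = 0.6191
β_P = Σ w_i β_i = 0.42×0.4249 + 0.08×1.5026 + 0.41×1.1844 + 0.09×0.6191 = 0.8400
MRP = 9.0% − 3.7% = 5.30%
E(R_P) = R_f + β_P × MRP = 3.7% + 0.8400 × 5.3% = 8.15%

8.15%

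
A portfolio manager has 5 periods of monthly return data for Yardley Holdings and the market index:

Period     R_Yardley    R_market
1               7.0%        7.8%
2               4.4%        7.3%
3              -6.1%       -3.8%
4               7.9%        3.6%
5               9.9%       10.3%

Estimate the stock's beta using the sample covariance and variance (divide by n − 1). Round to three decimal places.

1.027

Mean R_i = (7.0 + 4.4 − 6.1 + 7.9 + 9.9) / 5 = 4.6200%
Mean R_m = (7.8 + 7.3 − 3.8 + 3.6 + 10.3) / 5 = 5.0400%
Σ(R_i − R̄_i)(R_m − R̄_m) = 123.8860  ⇒  Cov = 123.8860 / 4 = 30.9715
Σ(R_m − R̄_m)² = 120.6120  ⇒  Var(R_m) = 120.6120 / 4 = 30.1530
β = Cov / Var(R_m) = 30.9715 / 30.1530 = 1.0271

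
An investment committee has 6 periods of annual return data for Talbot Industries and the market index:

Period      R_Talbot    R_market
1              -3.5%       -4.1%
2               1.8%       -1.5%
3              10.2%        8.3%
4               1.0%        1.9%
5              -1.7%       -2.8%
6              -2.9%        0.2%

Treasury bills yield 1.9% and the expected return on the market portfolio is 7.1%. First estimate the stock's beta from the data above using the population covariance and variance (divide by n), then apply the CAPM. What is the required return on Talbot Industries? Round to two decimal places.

Mean R_i = (-3.5 + 1.8 + 10.2 + 1.0 − 1.7 − 2.9) / 6 = 0.8167%
Mean R_m = (-4.1 − 1.5 + 8.3 + 1.9 − 2.8 + 0.2) / 6 = 0.3333%
Σ(R_i − R̄_i)(R_m − R̄_m) = 100.7567  ⇒  Cov = 100.7567 / 6 = 16.7928
Σ(R_m − R̄_m)² = 98.7733  ⇒  Var(R_m) = 98.7733 / 6 = 16.4622
β = Cov / Var(R_m) = 16.7928 / 16.4622 = 1.0201
MRP = 7.1% − 1.9% = 5.20%
E(R) = R_f + β × MRP = 1.9% + 1.0201 × 5.2% = 7.20%

7.20%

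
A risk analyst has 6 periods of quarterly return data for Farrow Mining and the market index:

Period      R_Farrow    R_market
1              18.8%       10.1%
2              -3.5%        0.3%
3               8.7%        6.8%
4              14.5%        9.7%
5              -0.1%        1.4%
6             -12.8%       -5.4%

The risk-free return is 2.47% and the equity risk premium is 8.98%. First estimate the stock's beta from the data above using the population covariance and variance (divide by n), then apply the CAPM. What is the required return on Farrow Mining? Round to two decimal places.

19.83%

Mean R_i = (18.8 − 3.5 + 8.7 + 14.5 − 0.1 − 12.8) / 6 = 4.2667%
Mean R_m = (10.1 + 0.3 + 6.8 + 9.7 + 1.4 − 5.4) / 6 = 3.8167%
Σ(R_i − R̄_i)(R_m − R̄_m) = 359.9133  ⇒  Cov = 359.9133 / 6 = 59.9856
Σ(R_m − R̄_m)² = 186.1483  ⇒  Var(R_m) = 186.1483 / 6 = 31.0247
β = Cov / Var(R_m) = 59.9856 / 31.0247 = 1.9335
E(R) = R_f + β × MRP = 2.47% + 1.9335 × 8.98% = 19.83%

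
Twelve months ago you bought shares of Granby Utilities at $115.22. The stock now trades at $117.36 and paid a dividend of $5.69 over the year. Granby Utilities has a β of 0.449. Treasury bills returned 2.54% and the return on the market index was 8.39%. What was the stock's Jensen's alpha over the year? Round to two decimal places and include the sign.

+1.63%

Realised HPR = (P1 + D1 − P0) / P0 = (117.36 + 5.69 − 115.22) / 115.22 = 7.83 / 115.22 = 6.7957%
MRP = 8.39% − 2.54% = 5.85%
CAPM required = R_f + β·MRP = 2.54% + 0.449 × 5.85% = 5.16665%
α = realised − required = 6.7957% − 5.16665% = +1.63%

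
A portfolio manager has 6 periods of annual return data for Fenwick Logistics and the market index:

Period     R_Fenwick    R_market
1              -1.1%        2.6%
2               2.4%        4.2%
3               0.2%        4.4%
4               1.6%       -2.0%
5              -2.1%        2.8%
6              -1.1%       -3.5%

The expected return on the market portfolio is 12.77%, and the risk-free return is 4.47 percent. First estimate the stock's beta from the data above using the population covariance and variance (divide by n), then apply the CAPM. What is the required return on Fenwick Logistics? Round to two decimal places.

Mean R_i = (-1.1 + 2.4 + 0.2 + 1.6 − 2.1 − 1.1) / 6 = -0.0167%
Mean R_m = (2.6 + 4.2 + 4.4 − 2.0 + 2.8 − 3.5) / 6 = 1.4167%
Σ(R_i − R̄_i)(R_m − R̄_m) = 3.0117  ⇒  Cov = 3.0117 / 6 = 0.5020
Σ(R_m − R̄_m)² = 55.8083  ⇒  Var(R_m) = 55.8083 / 6 = 9.3014
β = Cov / Var(R_m) = 0.5020 / 9.3014 = 0.0540
MRP = 12.77% − 4.47% = 8.30%
E(R) = R_f + β × MRP = 4.47% + 0.0540 × 8.30% = 4.92%

4.92%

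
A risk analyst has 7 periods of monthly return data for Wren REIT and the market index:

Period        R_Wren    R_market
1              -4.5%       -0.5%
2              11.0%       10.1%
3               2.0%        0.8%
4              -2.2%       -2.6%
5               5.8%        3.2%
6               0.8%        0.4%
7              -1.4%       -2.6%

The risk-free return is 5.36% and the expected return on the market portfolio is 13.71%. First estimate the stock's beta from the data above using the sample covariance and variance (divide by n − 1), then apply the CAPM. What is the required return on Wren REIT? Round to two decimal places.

14.65%

Mean R_i = (-4.5 + 11.0 + 2.0 − 2.2 + 5.8 + 0.8 − 1.4) / 7 = 1.6429%
Mean R_m = (-0.5 + 10.1 + 0.8 − 2.6 + 3.2 + 0.4 − 2.6) / 7 = 1.2571%
Σ(R_i − R̄_i)(R_m − R̄_m) = 128.7329  ⇒  Cov = 128.7329 / 6 = 21.4555
Σ(R_m − R̄_m)² = 115.7571  ⇒  Var(R_m) = 115.7571 / 6 = 19.2929
β = Cov / Var(R_m) = 21.4555 / 19.2929 = 1.1121
MRP = 13.71% − 5.36% = 8.35%
E(R) = R_f + β × MRP = 5.36% + 1.1121 × 8.35% = 14.65%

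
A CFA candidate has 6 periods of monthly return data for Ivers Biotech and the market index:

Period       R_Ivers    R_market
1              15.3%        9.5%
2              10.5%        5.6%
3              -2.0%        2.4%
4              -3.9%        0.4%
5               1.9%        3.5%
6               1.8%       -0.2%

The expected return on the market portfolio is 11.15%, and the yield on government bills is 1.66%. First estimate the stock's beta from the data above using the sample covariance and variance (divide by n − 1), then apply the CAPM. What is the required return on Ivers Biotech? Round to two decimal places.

19.30%

Mean R_i = (15.3 + 10.5 − 2.0 − 3.9 + 1.9 + 1.8) / 6 = 3.9333%
Mean R_m = (9.5 + 5.6 + 2.4 + 0.4 + 3.5 − 0.2) / 6 = 3.5333%
Σ(R_i − R̄_i)(R_m − R̄_m) = 120.6933  ⇒  Cov = 120.6933 / 5 = 24.1387
Σ(R_m − R̄_m)² = 64.9133  ⇒  Var(R_m) = 64.9133 / 5 = 12.9827
β = Cov / Var(R_m) = 24.1387 / 12.9827 = 1.8593
MRP = 11.15% − 1.66% = 9.49%
E(R) = R_f + β × MRP = 1.66% + 1.8593 × 9.49% = 19.30%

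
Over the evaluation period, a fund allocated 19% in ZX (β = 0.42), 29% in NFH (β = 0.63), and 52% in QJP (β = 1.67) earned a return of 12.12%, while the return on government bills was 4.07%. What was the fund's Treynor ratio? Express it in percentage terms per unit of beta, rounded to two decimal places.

β_P = 0.19×0.42 + 0.29×0.63 + 0.52×1.67 = 1.1309
Treynor = (R_P − R_f) / β_P = (12.12% − 4.07%) / 1.1309 = 8.05% / 1.1309 = 7.12%

7.12%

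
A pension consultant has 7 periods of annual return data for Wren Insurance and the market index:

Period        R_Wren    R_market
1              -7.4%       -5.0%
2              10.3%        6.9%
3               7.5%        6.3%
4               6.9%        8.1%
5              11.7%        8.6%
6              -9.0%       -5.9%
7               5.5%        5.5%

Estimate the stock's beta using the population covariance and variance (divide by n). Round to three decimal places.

1.323

Mean R_i = (-7.4 + 10.3 + 7.5 + 6.9 + 11.7 − 9.0 + 5.5) / 7 = 3.6429%
Mean R_m = (-5.0 + 6.9 + 6.3 + 8.1 + 8.6 − 5.9 + 5.5) / 7 = 3.5000%
Σ(R_i − R̄_i)(R_m − R̄_m) = 305.9300  ⇒  Cov = 305.9300 / 7 = 43.7043
Σ(R_m − R̄_m)² = 231.1800  ⇒  Var(R_m) = 231.1800 / 7 = 33.0257
β = Cov / Var(R_m) = 43.7043 / 33.0257 = 1.3233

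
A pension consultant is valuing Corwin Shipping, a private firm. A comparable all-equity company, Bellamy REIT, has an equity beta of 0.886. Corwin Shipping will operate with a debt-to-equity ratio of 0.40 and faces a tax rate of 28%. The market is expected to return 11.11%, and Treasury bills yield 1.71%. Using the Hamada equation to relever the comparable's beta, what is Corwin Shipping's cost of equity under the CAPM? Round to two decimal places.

β_L = β_U × [1 + (1 − t)(D/E)] = 0.886 × [1 + (1 − 0.28) × 0.40]
    = 0.886 × [1 + 0.72 × 0.40] = 0.886 × 1.2880 = 1.1412
MRP = 11.11% − 1.71% = 9.40%
E(R) = R_f + β_L × MRP = 1.71% + 1.1412 × 9.40% = 12.44%

12.44%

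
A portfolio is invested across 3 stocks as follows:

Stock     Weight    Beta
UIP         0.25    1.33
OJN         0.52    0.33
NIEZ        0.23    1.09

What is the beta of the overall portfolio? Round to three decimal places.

0.755

β_P = Σ w_i β_i = 0.25×1.33 + 0.52×0.33 + 0.23×1.09 = 0.7548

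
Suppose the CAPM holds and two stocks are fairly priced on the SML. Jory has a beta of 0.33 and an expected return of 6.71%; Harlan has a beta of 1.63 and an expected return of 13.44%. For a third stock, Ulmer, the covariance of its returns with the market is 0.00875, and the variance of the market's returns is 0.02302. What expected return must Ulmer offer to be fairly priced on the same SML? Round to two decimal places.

6.97%

MRP = (13.44% − 6.71%) / (1.63 − 0.33) = 5.1769%
R_f = 6.71% − 0.33 × 5.1769% = 5.0016%
β_Ulmer = Cov / Var(R_m) = 0.00875 / 0.02302 = 0.3801
E(R_Ulmer) = R_f + β × MRP = 5.0016% + 0.3801 × 5.1769% = 6.97%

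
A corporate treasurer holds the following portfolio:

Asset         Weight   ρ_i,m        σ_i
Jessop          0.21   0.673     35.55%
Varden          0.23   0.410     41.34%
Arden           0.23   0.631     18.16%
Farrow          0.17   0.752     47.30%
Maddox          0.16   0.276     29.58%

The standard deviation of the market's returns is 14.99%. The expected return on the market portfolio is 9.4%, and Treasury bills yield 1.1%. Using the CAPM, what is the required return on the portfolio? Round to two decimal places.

11.57%

β_Jessop = 0.673 × 35.55% / 14.99% = 1.5961
β_Varden = 0.410 × 41.34% / 14.99% = 1.1307
β_Arden = 0.631 × 18.16% / 14.99% = 0.7644
β_Farrow = 0.752 × 47.30% / 14.99% = 2.3729
β_Maddox = 0.276 × 29.58% / 14.99% = 0.5446
β_P = Σ w_i β_i = 0.21×1.5961 + 0.23×1.1307 + 0.23×0.7644 + 0.17×2.3729 + 0.16×0.5446 = 1.2616
MRP = 9.4% − 1.1% = 8.30%
E(R_P) = R_f + β_P × MRP = 1.1% + 1.2616 × 8.3% = 11.57%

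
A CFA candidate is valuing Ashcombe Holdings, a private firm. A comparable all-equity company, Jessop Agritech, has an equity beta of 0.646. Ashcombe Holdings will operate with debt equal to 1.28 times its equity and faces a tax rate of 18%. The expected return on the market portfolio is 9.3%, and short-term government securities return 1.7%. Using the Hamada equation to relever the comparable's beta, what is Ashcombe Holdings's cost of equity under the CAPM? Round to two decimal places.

11.76%

β_L = β_U × [1 + (1 − t)(D/E)] = 0.646 × [1 + (1 − 0.18) × 1.28]
    = 0.646 × [1 + 0.82 × 1.28] = 0.646 × 2.0496 = 1.3240
MRP = 9.3% − 1.7% = 7.60%
E(R) = R_f + β_L × MRP = 1.7% + 1.3240 × 7.6% = 11.76%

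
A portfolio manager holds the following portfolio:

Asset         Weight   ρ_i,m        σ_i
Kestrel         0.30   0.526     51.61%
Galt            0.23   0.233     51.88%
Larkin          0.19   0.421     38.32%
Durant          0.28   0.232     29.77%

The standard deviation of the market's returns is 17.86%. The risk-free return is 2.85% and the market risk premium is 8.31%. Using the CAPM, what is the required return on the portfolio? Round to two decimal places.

10.26%

β_Kestrel = 0.526 × 51.61% / 17.86% = 1.5200
β_Galt = 0.233 × 51.88% / 17.86% = 0.6768
β_Larkin = 0.421 × 38.32% / 17.86% = 0.9033
β_Durant = 0.232 × 29.77% / 17.86% = 0.3867
β_P = Σ w_i β_i = 0.30×1.5200 + 0.23×0.6768 + 0.19×0.9033 + 0.28×0.3867 = 0.8916
E(R_P) = R_f + β_P × MRP = 2.85% + 0.8916 × 8.31% = 10.26%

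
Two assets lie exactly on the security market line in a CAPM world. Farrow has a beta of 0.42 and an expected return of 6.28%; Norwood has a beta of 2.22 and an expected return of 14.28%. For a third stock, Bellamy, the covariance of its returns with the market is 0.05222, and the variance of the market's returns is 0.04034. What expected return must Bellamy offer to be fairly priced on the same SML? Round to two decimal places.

10.17%

MRP = (14.28% − 6.28%) / (2.22 − 0.42) = 4.4444%
R_f = 6.28% − 0.42 × 4.4444% = 4.4134%
β_Bellamy = Cov / Var(R_m) = 0.05222 / 0.04034 = 1.2945
E(R_Bellamy) = R_f + β × MRP = 4.4134% + 1.2945 × 4.4444% = 10.17%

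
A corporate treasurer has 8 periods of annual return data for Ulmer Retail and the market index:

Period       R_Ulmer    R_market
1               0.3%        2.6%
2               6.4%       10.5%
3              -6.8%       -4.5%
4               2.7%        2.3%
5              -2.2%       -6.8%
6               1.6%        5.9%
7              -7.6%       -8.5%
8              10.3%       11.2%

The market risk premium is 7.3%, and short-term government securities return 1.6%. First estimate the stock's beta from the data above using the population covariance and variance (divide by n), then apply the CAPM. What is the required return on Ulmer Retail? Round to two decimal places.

7.09%

Mean R_i = (0.3 + 6.4 − 6.8 + 2.7 − 2.2 + 1.6 − 7.6 + 10.3) / 8 = 0.5875%
Mean R_m = (2.6 + 10.5 − 4.5 + 2.3 − 6.8 + 5.9 − 8.5 + 11.2) / 8 = 1.5875%
Σ(R_i − R̄_i)(R_m − R̄_m) = 301.6888  ⇒  Cov = 301.6888 / 8 = 37.7111
Σ(R_m − R̄_m)² = 401.1288  ⇒  Var(R_m) = 401.1288 / 8 = 50.1411
β = Cov / Var(R_m) = 37.7111 / 50.1411 = 0.7521
E(R) = R_f + β × MRP = 1.6% + 0.7521 × 7.3% = 7.09%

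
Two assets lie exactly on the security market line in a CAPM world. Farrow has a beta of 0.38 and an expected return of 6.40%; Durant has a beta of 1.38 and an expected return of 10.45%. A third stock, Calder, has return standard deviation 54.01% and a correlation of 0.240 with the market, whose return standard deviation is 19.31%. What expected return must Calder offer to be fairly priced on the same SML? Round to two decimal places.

7.58%

MRP = (10.45% − 6.40%) / (1.38 − 0.38) = 4.0500%
R_f = 6.40% − 0.38 × 4.0500% = 4.8610%
β_Calder = ρ·σ_i/σ_m = 0.240 × 54.01 / 19.31 = 0.6713
E(R_Calder) = R_f + β × MRP = 4.8610% + 0.6713 × 4.0500% = 7.58%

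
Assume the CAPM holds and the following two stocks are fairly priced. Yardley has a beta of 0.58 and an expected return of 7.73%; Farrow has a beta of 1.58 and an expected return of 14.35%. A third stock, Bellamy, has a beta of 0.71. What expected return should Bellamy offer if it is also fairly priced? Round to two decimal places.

MRP (SML slope) = (14.35% − 7.73%) / (1.58 − 0.58) = 6.62% / 1.00 = 6.6200%
R_f (intercept) = 7.73% − 0.58 × 6.6200% = 3.8904%
E(R_Bellamy) = R_f + β × MRP = 3.8904% + 0.71 × 6.6200% = 8.59%

8.59%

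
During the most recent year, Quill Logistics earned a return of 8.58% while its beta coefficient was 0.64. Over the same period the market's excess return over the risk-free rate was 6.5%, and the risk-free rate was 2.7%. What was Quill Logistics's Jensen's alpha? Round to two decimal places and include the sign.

CAPM benchmark = R_f + β(R_m − R_f) = 2.7% + 0.64 × 6.5% = 6.8600%
α = actual − benchmark = 8.58% − 6.8600% = +1.72%

+1.72%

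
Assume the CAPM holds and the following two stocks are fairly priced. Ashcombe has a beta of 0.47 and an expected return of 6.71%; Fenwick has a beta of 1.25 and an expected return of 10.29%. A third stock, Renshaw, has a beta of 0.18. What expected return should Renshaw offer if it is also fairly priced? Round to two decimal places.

5.38%

MRP (SML slope) = (10.29% − 6.71%) / (1.25 − 0.47) = 3.58% / 0.78 = 4.5897%
R_f (intercept) = 6.71% − 0.47 × 4.5897% = 4.5528%
E(R_Renshaw) = R_f + β × MRP = 4.5528% + 0.18 × 4.5897% = 5.38%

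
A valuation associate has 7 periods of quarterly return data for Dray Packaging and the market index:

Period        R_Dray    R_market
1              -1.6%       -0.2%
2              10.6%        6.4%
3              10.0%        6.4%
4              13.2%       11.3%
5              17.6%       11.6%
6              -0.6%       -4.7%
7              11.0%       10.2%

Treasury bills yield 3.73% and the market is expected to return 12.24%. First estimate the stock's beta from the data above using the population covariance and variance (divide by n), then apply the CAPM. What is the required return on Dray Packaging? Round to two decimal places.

Mean R_i = (-1.6 + 10.6 + 10.0 + 13.2 + 17.6 − 0.6 + 11.0) / 7 = 8.6000%
Mean R_m = (-0.2 + 6.4 + 6.4 + 11.3 + 11.6 − 4.7 + 10.2) / 7 = 5.8571%
Σ(R_i − R̄_i)(R_m − R̄_m) = 247.9000  ⇒  Cov = 247.9000 / 7 = 35.4143
Σ(R_m − R̄_m)² = 230.1971  ⇒  Var(R_m) = 230.1971 / 7 = 32.8853
β = Cov / Var(R_m) = 35.4143 / 32.8853 = 1.0769
MRP = 12.24% − 3.73% = 8.51%
E(R) = R_f + β × MRP = 3.73% + 1.0769 × 8.51% = 12.89%

12.89%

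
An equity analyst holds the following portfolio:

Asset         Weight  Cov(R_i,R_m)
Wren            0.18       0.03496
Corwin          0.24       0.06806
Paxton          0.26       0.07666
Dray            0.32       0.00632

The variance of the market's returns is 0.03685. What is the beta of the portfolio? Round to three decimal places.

β_Wren = 0.03496 / 0.03685 = 0.9487
β_Corwin = 0.06806 / 0.03685 = 1.8469
β_Paxton = 0.07666 / 0.03685 = 2.0803
β_Dray = 0.00632 / 0.03685 = 0.1715
β_P = Σ w_i β_i = 0.18×0.9487 + 0.24×1.8469 + 0.26×2.0803 + 0.32×0.1715 = 1.2098

1.210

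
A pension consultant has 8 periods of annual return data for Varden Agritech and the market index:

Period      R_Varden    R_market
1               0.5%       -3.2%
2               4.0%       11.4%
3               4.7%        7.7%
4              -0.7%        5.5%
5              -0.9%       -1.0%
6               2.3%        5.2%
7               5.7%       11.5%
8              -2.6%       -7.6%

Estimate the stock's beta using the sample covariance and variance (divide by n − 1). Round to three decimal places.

0.373

Mean R_i = (0.5 + 4.0 + 4.7 − 0.7 − 0.9 + 2.3 + 5.7 − 2.6) / 8 = 1.6250%
Mean R_m = (-3.2 + 11.4 + 7.7 + 5.5 − 1.0 + 5.2 + 11.5 − 7.6) / 8 = 3.6875%
Σ(R_i − R̄_i)(R_m − R̄_m) = 126.5725  ⇒  Cov = 126.5725 / 7 = 18.0818
Σ(R_m − R̄_m)² = 339.0088  ⇒  Var(R_m) = 339.0088 / 7 = 48.4298
β = Cov / Var(R_m) = 18.0818 / 48.4298 = 0.3734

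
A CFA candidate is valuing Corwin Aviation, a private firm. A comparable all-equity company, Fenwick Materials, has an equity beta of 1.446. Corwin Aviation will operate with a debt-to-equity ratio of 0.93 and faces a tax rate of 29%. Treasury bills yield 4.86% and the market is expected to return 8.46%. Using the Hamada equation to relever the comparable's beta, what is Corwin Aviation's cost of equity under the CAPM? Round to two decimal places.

β_L = β_U × [1 + (1 − t)(D/E)] = 1.446 × [1 + (1 − 0.29) × 0.93]
    = 1.446 × [1 + 0.71 × 0.93] = 1.446 × 1.6603 = 2.4008
MRP = 8.46% − 4.86% = 3.60%
E(R) = R_f + β_L × MRP = 4.86% + 2.4008 × 3.60% = 13.50%

13.50%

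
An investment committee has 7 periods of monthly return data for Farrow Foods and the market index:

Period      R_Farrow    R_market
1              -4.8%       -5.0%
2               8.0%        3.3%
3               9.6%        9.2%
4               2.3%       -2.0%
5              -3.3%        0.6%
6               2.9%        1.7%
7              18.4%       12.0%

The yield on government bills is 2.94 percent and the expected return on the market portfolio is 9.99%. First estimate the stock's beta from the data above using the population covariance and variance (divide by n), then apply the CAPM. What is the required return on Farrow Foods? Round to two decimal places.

Mean R_i = (-4.8 + 8.0 + 9.6 + 2.3 − 3.3 + 2.9 + 18.4) / 7 = 4.7286%
Mean R_m = (-5.0 + 3.3 + 9.2 − 2.0 + 0.6 + 1.7 + 12.0) / 7 = 2.8286%
Σ(R_i − R̄_i)(R_m − R̄_m) = 264.2443  ⇒  Cov = 264.2443 / 7 = 37.7492
Σ(R_m − R̄_m)² = 215.7743  ⇒  Var(R_m) = 215.7743 / 7 = 30.8249
β = Cov / Var(R_m) = 37.7492 / 30.8249 = 1.2246
MRP = 9.99% − 2.94% = 7.05%
E(R) = R_f + β × MRP = 2.94% + 1.2246 × 7.05% = 11.57%

11.57%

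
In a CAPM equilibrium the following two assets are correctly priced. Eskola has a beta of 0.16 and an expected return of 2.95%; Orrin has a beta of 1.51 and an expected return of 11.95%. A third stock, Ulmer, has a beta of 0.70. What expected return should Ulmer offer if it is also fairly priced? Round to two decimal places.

MRP (SML slope) = (11.95% − 2.95%) / (1.51 − 0.16) = 9.00% / 1.35 = 6.6667%
R_f (intercept) = 2.95% − 0.16 × 6.6667% = 1.8833%
E(R_Ulmer) = R_f + β × MRP = 1.8833% + 0.70 × 6.6667% = 6.55%

6.55%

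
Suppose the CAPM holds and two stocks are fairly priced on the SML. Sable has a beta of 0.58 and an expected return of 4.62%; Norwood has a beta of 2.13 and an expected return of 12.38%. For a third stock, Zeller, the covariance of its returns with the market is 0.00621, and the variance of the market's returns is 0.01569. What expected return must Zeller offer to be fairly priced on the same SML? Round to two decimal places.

MRP = (12.38% − 4.62%) / (2.13 − 0.58) = 5.0065%
R_f = 4.62% − 0.58 × 5.0065% = 1.7162%
β_Zeller = Cov / Var(R_m) = 0.00621 / 0.01569 = 0.3958
E(R_Zeller) = R_f + β × MRP = 1.7162% + 0.3958 × 5.0065% = 3.70%

3.70%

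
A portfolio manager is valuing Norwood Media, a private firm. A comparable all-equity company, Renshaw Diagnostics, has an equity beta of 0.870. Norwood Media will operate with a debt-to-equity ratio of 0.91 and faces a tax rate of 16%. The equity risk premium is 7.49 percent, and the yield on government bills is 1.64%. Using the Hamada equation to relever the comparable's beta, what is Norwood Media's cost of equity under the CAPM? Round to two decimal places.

β_L = β_U × [1 + (1 − t)(D/E)] = 0.870 × [1 + (1 − 0.16) × 0.91]
    = 0.870 × [1 + 0.84 × 0.91] = 0.870 × 1.7644 = 1.5350
E(R) = R_f + β_L × MRP = 1.64% + 1.5350 × 7.49% = 13.14%

13.14%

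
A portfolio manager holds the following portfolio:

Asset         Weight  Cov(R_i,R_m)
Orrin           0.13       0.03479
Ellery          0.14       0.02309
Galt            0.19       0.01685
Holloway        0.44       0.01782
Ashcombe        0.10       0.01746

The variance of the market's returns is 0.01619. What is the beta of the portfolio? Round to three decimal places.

1.269

β_Orrin = 0.03479 / 0.01619 = 2.1489
β_Ellery = 0.02309 / 0.01619 = 1.4262
β_Galt = 0.01685 / 0.01619 = 1.0408
β_Holloway = 0.01782 / 0.01619 = 1.1007
β_Ashcombe = 0.01746 / 0.01619 = 1.0784
β_P = Σ w_i β_i = 0.13×2.1489 + 0.14×1.4262 + 0.19×1.0408 + 0.44×1.1007 + 0.10×1.0784 = 1.2689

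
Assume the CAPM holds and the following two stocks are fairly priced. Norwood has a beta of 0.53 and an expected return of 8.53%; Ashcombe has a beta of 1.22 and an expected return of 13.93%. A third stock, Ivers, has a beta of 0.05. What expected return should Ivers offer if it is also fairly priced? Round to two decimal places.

MRP (SML slope) = (13.93% − 8.53%) / (1.22 − 0.53) = 5.40% / 0.69 = 7.8261%
R_f (intercept) = 8.53% − 0.53 × 7.8261% = 4.3822%
E(R_Ivers) = R_f + β × MRP = 4.3822% + 0.05 × 7.8261% = 4.77%

4.77%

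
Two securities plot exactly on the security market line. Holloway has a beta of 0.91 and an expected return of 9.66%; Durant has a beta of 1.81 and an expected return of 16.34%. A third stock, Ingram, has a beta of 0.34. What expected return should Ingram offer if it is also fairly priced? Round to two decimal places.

MRP (SML slope) = (16.34% − 9.66%) / (1.81 − 0.91) = 6.68% / 0.90 = 7.4222%
R_f (intercept) = 9.66% − 0.91 × 7.4222% = 2.9058%
E(R_Ingram) = R_f + β × MRP = 2.9058% + 0.34 × 7.4222% = 5.43%

5.43%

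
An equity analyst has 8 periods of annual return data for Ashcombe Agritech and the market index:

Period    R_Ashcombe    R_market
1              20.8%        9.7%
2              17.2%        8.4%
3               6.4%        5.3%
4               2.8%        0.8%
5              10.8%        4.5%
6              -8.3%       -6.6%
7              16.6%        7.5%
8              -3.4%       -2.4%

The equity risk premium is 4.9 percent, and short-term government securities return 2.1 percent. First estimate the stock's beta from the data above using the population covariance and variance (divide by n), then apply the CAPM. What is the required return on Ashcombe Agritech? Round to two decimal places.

10.84%

Mean R_i = (20.8 + 17.2 + 6.4 + 2.8 + 10.8 − 8.3 + 16.6 − 3.4) / 8 = 7.8625%
Mean R_m = (9.7 + 8.4 + 5.3 + 0.8 + 4.5 − 6.6 + 7.5 − 2.4) / 8 = 3.4000%
Σ(R_i − R̄_i)(R_m − R̄_m) = 404.5800  ⇒  Cov = 404.5800 / 8 = 50.5725
Σ(R_m − R̄_m)² = 226.7200  ⇒  Var(R_m) = 226.7200 / 8 = 28.3400
β = Cov / Var(R_m) = 50.5725 / 28.3400 = 1.7845
E(R) = R_f + β × MRP = 2.1% + 1.7845 × 4.9% = 10.84%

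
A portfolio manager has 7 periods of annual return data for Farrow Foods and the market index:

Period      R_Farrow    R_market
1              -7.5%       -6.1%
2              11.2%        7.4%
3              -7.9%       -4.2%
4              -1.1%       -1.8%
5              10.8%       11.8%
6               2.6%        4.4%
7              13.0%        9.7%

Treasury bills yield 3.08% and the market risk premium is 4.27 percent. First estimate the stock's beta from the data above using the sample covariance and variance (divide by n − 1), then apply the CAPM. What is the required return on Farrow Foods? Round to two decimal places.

8.25%

Mean R_i = (-7.5 + 11.2 − 7.9 − 1.1 + 10.8 + 2.6 + 13.0) / 7 = 3.0143%
Mean R_m = (-6.1 + 7.4 − 4.2 − 1.8 + 11.8 + 4.4 + 9.7) / 7 = 3.0286%
Σ(R_i − R̄_i)(R_m − R̄_m) = 364.8671  ⇒  Cov = 364.8671 / 6 = 60.8112
Σ(R_m − R̄_m)² = 301.3343  ⇒  Var(R_m) = 301.3343 / 6 = 50.2224
β = Cov / Var(R_m) = 60.8112 / 50.2224 = 1.2108
E(R) = R_f + β × MRP = 3.08% + 1.2108 × 4.27% = 8.25%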